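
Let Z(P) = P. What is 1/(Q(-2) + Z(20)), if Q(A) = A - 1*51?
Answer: -1/33 ≈ -0.030303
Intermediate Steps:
Q(A) = -51 + A (Q(A) = A - 51 = -51 + A)
1/(Q(-2) + Z(20)) = 1/((-51 - 2) + 20) = 1/(-53 + 20) = 1/(-33) = -1/33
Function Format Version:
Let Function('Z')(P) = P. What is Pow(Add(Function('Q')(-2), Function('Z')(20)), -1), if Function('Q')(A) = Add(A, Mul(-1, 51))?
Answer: Rational(-1, 33) ≈ -0.030303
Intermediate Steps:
Function('Q')(A) = Add(-51, A) (Function('Q')(A) = Add(A, -51) = Add(-51, A))
Pow(Add(Function('Q')(-2), Function('Z')(20)), -1) = Pow(Add(Add(-51, -2), 20), -1) = Pow(Add(-53, 20), -1) = Pow(-33, -1) = Rational(-1, 33)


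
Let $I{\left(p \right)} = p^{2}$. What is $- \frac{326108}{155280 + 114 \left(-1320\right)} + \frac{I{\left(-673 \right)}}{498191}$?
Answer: $- \frac{40072502857}{597829200} \approx -67.03$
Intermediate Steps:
$- \frac{326108}{155280 + 114 \left(-1320\right)} + \frac{I{\left(-673 \right)}}{498191} = - \frac{326108}{155280 + 114 \left(-1320\right)} + \frac{\left(-673\right)^{2}}{498191} = - \frac{326108}{155280 - 150480} + 452929 \cdot \frac{1}{498191} = - \frac{326108}{4800} + \frac{452929}{498191} = \left(-326108\right) \frac{1}{4800} + \frac{452929}{498191} = - \frac{81527}{1200} + \frac{452929}{498191} = - \frac{40072502857}{597829200}$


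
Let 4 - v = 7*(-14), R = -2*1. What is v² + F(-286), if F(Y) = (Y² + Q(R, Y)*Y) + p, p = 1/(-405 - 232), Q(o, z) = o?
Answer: 59095763/637 ≈ 92772.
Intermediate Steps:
R = -2
v = 102 (v = 4 - 7*(-14) = 4 - 1*(-98) = 4 + 98 = 102)
p = -1/637 (p = 1/(-637) = -1/637 ≈ -0.0015699)
F(Y) = -1/637 + Y² - 2*Y (F(Y) = (Y² - 2*Y) - 1/637 = -1/637 + Y² - 2*Y)
v² + F(-286) = 102² + (-1/637 + (-286)² - 2*(-286)) = 10404 + (-1/637 + 81796 + 572) = 10404 + 52468415/637 = 59095763/637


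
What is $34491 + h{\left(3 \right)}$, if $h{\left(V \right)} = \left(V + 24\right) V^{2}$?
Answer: $34734$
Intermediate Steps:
$h{\left(V \right)} = V^{2} \left(24 + V\right)$ ($h{\left(V \right)} = \left(24 + V\right) V^{2} = V^{2} \left(24 + V\right)$)
$34491 + h{\left(3 \right)} = 34491 + 3^{2} \left(24 + 3\right) = 34491 + 9 \cdot 27 = 34491 + 243 = 34734$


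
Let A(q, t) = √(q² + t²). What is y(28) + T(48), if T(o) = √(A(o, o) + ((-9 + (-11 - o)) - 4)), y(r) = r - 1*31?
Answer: -3 + 2*I*√(18 - 12*√2) ≈ -3.0 + 2.0292*I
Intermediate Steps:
y(r) = -31 + r (y(r) = r - 31 = -31 + r)
T(o) = √(-24 - o + √2*√(o²)) (T(o) = √(√(o² + o²) + ((-9 + (-11 - o)) - 4)) = √(√(2*o²) + ((-20 - o) - 4)) = √(√2*√(o²) + (-24 - o)) = √(-24 - o + √2*√(o²)))
y(28) + T(48) = (-31 + 28) + √(-24 - 1*48 + √2*√(48²)) = -3 + √(-24 - 48 + √2*√2304) = -3 + √(-24 - 48 + √2*48) = -3 + √(-24 - 48 + 48*√2) = -3 + √(-72 + 48*√2)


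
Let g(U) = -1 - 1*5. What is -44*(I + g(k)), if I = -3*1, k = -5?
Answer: 396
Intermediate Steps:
g(U) = -6 (g(U) = -1 - 5 = -6)
I = -3
-44*(I + g(k)) = -44*(-3 - 6) = -44*(-9) = 396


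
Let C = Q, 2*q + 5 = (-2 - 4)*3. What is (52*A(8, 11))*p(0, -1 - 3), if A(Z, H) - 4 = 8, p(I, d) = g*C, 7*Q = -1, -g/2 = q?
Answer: -14352/7 ≈ -2050.3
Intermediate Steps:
q = -23/2 (q = -5/2 + ((-2 - 4)*3)/2 = -5/2 + (-6*3)/2 = -5/2 + (½)*(-18) = -5/2 - 9 = -23/2 ≈ -11.500)
g = 23 (g = -2*(-23/2) = 23)
Q = -⅐ (Q = (⅐)*(-1) = -⅐ ≈ -0.14286)
C = -⅐ ≈ -0.14286
p(I, d) = -23/7 (p(I, d) = 23*(-⅐) = -23/7)
A(Z, H) = 12 (A(Z, H) = 4 + 8 = 12)
(52*A(8, 11))*p(0, -1 - 3) = (52*12)*(-23/7) = 624*(-23/7) = -14352/7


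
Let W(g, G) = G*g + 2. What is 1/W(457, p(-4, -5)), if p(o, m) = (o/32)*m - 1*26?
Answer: -8/92755 ≈ -8.6249e-5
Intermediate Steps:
p(o, m) = -26 + m*o/32 (p(o, m) = (o/32)*m - 26 = m*o/32 - 26 = -26 + m*o/32)
W(g, G) = 2 + G*g
1/W(457, p(-4, -5)) = 1/(2 + (-26 + (1/32)*(-5)*(-4))*457) = 1/(2 + (-26 + 5/8)*457) = 1/(2 - 203/8*457) = 1/(2 - 92771/8) = 1/(-92755/8) = -8/92755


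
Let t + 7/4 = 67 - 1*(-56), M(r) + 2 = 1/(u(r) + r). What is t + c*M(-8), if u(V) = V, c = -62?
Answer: 1993/8 ≈ 249.13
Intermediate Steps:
M(r) = -2 + 1/(2*r) (M(r) = -2 + 1/(r + r) = -2 + 1/(2*r))
t = 485/4 (t = -7/4 + (67 - 1*(-56)) = -7/4 + (67 + 56) = -7/4 + 123 = 485/4 ≈ 121.25)
t + c*M(-8) = 485/4 - 62*(-2 + (1/2)/(-8)) = 485/4 - 62*(-2 + (1/2)*(-1/8)) = 485/4 - 62*(-2 - 1/16) = 485/4 - 62*(-33/16) = 485/4 + 1023/8 = 1993/8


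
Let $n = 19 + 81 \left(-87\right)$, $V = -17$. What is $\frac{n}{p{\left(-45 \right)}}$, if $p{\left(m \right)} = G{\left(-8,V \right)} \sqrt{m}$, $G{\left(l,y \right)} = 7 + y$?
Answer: $- \frac{3514 i \sqrt{5}}{75} \approx - 104.77 i$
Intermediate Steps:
$n = -7028$ ($n = 19 - 7047 = -7028$)
$p{\left(m \right)} = - 10 \sqrt{m}$ ($p{\left(m \right)} = \left(7 - 17\right) \sqrt{m} = - 10 \sqrt{m}$)
$\frac{n}{p{\left(-45 \right)}} = - \frac{7028}{\left(-10\right) \sqrt{-45}} = - \frac{7028}{\left(-10\right) 3 i \sqrt{5}} = - \frac{7028}{\left(-30\right) i \sqrt{5}} = - 7028 \frac{i \sqrt{5}}{150} = - \frac{3514 i \sqrt{5}}{75}$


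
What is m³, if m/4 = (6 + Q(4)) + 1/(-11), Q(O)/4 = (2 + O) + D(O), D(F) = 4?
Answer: 8242408000/1331 ≈ 6.1926e+6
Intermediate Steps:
Q(O) = 24 + 4*O (Q(O) = 4*((2 + O) + 4) = 4*(6 + O) = 24 + 4*O)
m = 2020/11 (m = 4*((6 + (24 + 4*4)) + 1/(-11)) = 4*((6 + (24 + 16)) - 1/11) = 4*((6 + 40) - 1/11) = 4*(46 - 1/11) = 4*(505/11) = 2020/11 ≈ 183.64)
m³ = (2020/11)³ = 8242408000/1331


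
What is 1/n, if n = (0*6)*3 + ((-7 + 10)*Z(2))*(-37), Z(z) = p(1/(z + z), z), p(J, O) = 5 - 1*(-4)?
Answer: -1/999 ≈ -0.0010010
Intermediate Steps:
p(J, O) = 9 (p(J, O) = 5 + 4 = 9)
Z(z) = 9
n = -999 (n = (0*6)*3 + ((-7 + 10)*9)*(-37) = 0*3 + (3*9)*(-37) = 0 + 27*(-37) = 0 - 999 = -999)
1/n = 1/(-999) = -1/999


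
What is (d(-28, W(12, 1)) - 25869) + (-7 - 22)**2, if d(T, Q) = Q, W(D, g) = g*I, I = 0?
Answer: -25028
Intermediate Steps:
W(D, g) = 0 (W(D, g) = g*0 = 0)
(d(-28, W(12, 1)) - 25869) + (-7 - 22)**2 = (0 - 25869) + (-7 - 22)**2 = -25869 + (-29)**2 = -25869 + 841 = -25028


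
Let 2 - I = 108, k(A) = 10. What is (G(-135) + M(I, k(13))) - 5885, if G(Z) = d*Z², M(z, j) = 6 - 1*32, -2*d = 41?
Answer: -759047/2 ≈ -3.7952e+5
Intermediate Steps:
d = -41/2 (d = -½*41 = -41/2 ≈ -20.500)
I = -106 (I = 2 - 1*108 = 2 - 108 = -106)
M(z, j) = -26 (M(z, j) = 6 - 32 = -26)
G(Z) = -41*Z²/2
(G(-135) + M(I, k(13))) - 5885 = (-41/2*(-135)² - 26) - 5885 = (-41/2*18225 - 26) - 5885 = (-747225/2 - 26) - 5885 = -747277/2 - 5885 = -759047/2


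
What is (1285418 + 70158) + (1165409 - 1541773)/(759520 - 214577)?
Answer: 738711275804/544943 ≈ 1.3556e+6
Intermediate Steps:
(1285418 + 70158) + (1165409 - 1541773)/(759520 - 214577) = 1355576 - 376364/544943 = 738711275804/544943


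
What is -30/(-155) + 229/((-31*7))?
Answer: -187/217 ≈ -0.86175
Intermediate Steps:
-30/(-155) + 229/((-31*7)) = -30*(-1/155) + 229/(-217) = 6/31 + 229*(-1/217) = 6/31 - 229/217 = -187/217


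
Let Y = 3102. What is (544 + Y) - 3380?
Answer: 266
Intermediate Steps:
(544 + Y) - 3380 = (544 + 3102) - 3380 = 3646 - 3380 = 266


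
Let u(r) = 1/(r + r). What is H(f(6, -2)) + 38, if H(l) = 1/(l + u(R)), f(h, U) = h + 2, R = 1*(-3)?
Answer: 1792/47 ≈ 38.128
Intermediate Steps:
R = -3
f(h, U) = 2 + h
u(r) = 1/(2*r)
H(l) = 1/(-⅙ + l) (H(l) = 1/(l + (½)/(-3)) = 1/(l + (½)*(-⅓)) = 1/(l - ⅙) = 1/(-⅙ + l))
H(f(6, -2)) + 38 = 6/(-1 + 6*(2 + 6)) + 38 = 6/(-1 + 6*8) + 38 = 6/(-1 + 48) + 38 = 6/47 + 38 = 1792/47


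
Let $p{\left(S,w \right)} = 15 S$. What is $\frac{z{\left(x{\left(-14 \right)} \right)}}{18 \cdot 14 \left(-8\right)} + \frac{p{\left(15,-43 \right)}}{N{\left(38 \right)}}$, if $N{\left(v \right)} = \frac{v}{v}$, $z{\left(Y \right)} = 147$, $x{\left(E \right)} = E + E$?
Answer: $\frac{21593}{96} \approx 224.93$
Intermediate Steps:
$x{\left(E \right)} = 2 E$
$N{\left(v \right)} = 1$
$\frac{z{\left(x{\left(-14 \right)} \right)}}{18 \cdot 14 \left(-8\right)} + \frac{p{\left(15,-43 \right)}}{N{\left(38 \right)}} = \frac{147}{18 \cdot 14 \left(-8\right)} + \frac{15 \cdot 15}{1} = \frac{147}{252 \left(-8\right)} + 225 \cdot 1 = \frac{147}{-2016} + 225 = 147 \left(- \frac{1}{2016}\right) + 225 = - \frac{7}{96} + 225 = \frac{21593}{96}$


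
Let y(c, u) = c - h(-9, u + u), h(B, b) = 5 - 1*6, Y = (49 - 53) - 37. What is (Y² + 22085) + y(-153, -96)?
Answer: 23614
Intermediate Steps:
Y = -41 (Y = -4 - 37 = -41)
h(B, b) = -1 (h(B, b) = 5 - 6 = -1)
y(c, u) = 1 + c (y(c, u) = c - 1*(-1) = c + 1 = 1 + c)
(Y² + 22085) + y(-153, -96) = ((-41)² + 22085) + (1 - 153) = (1681 + 22085) - 152 = 23766 - 152 = 23614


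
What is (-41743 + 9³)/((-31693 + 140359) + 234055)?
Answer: -41014/342721 ≈ -0.11967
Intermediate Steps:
(-41743 + 9³)/((-31693 + 140359) + 234055) = (-41743 + 729)/(108666 + 234055) = -41014/342721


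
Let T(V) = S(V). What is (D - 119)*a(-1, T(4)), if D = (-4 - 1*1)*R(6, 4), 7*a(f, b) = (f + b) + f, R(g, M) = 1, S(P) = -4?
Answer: 744/7 ≈ 106.29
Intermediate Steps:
T(V) = -4
a(f, b) = b/7 + 2*f/7 (a(f, b) = ((f + b) + f)/7 = ((b + f) + f)/7 = (b + 2*f)/7 = b/7 + 2*f/7)
D = -5 (D = (-4 - 1*1)*1 = (-4 - 1)*1 = -5*1 = -5)
(D - 119)*a(-1, T(4)) = (-5 - 119)*((1/7)*(-4) + (2/7)*(-1)) = -124*(-4/7 - 2/7) = -124*(-6/7) = 744/7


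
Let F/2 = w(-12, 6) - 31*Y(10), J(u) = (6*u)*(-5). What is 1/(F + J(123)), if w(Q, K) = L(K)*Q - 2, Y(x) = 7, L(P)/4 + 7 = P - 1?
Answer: -1/3936 ≈ -0.00025406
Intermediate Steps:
L(P) = -32 + 4*P (L(P) = -28 + 4*(P - 1) = -28 + 4*(-1 + P) = -28 + (-4 + 4*P) = -32 + 4*P)
J(u) = -30*u
w(Q, K) = -2 + Q*(-32 + 4*K) (w(Q, K) = (-32 + 4*K)*Q - 2 = Q*(-32 + 4*K) - 2 = -2 + Q*(-32 + 4*K))
F = -246 (F = 2*((-2 + 4*(-12)*(-8 + 6)) - 31*7) = 2*((-2 + 4*(-12)*(-2)) - 217) = 2*((-2 + 96) - 217) = 2*(94 - 217) = 2*(-123) = -246)
1/(F + J(123)) = 1/(-246 - 30*123) = 1/(-246 - 3690) = 1/(-3936) = -1/3936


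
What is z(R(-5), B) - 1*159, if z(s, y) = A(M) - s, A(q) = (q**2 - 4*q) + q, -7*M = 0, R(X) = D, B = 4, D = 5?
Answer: -164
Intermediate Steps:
R(X) = 5
M = 0 (M = -1/7*0 = 0)
A(q) = q**2 - 3*q
z(s, y) = -s (z(s, y) = 0*(-3 + 0) - s = 0*(-3) - s = 0 - s = -s)
z(R(-5), B) - 1*159 = -1*5 - 1*159 = -5 - 159 = -164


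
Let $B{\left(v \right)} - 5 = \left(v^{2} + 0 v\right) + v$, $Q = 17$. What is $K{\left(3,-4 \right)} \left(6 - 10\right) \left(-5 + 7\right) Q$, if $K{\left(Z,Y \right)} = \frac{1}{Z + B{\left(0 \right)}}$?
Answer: $-17$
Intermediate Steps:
$B{\left(v \right)} = 5 + v + v^{2}$ ($B{\left(v \right)} = 5 + \left(\left(v^{2} + 0 v\right) + v\right) = 5 + \left(\left(v^{2} + 0\right) + v\right) = 5 + \left(v^{2} + v\right) = 5 + \left(v + v^{2}\right) = 5 + v + v^{2}$)
$K{\left(Z,Y \right)} = \frac{1}{5 + Z}$ ($K{\left(Z,Y \right)} = \frac{1}{Z + \left(5 + 0 + 0^{2}\right)} = \frac{1}{Z + \left(5 + 0 + 0\right)} = \frac{1}{Z + 5} = \frac{1}{5 + Z}$)
$K{\left(3,-4 \right)} \left(6 - 10\right) \left(-5 + 7\right) Q = \frac{\left(6 - 10\right) \left(-5 + 7\right)}{5 + 3} \cdot 17 = \frac{\left(-4\right) 2}{8} \cdot 17 = \frac{1}{8} \left(-8\right) 17 = \left(-1\right) 17 = -17$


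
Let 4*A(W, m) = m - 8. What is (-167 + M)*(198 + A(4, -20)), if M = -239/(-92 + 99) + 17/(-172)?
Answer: -46278345/1204 ≈ -38437.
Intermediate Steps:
A(W, m) = -2 + m/4 (A(W, m) = (m - 8)/4 = (-8 + m)/4 = -2 + m/4)
M = -41227/1204 (M = -239/7 + 17*(-1/172) = -239*⅐ - 17/172 = -239/7 - 17/172 = -41227/1204 ≈ -34.242)
(-167 + M)*(198 + A(4, -20)) = (-167 - 41227/1204)*(198 + (-2 + (¼)*(-20))) = -242295*(198 + (-2 - 5))/1204 = -242295*(198 - 7)/1204 = -242295/1204*191 = -46278345/1204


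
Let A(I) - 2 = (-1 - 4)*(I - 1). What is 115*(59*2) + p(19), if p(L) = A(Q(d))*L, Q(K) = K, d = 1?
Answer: 13608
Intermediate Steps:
A(I) = 7 - 5*I (A(I) = 2 + (-1 - 4)*(I - 1) = 2 - 5*(-1 + I) = 2 + (5 - 5*I) = 7 - 5*I)
p(L) = 2*L (p(L) = (7 - 5*1)*L = (7 - 5)*L = 2*L)
115*(59*2) + p(19) = 115*(59*2) + 2*19 = 115*118 + 38 = 13570 + 38 = 13608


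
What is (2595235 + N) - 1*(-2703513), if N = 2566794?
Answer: 7865542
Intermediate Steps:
(2595235 + N) - 1*(-2703513) = (2595235 + 2566794) - 1*(-2703513) = 5162029 + 2703513 = 7865542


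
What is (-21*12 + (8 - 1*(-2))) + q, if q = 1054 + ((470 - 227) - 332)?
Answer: 723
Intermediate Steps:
q = 965 (q = 1054 + (243 - 332) = 1054 - 89 = 965)
(-21*12 + (8 - 1*(-2))) + q = (-21*12 + (8 - 1*(-2))) + 965 = (-252 + (8 + 2)) + 965 = (-252 + 10) + 965 = -242 + 965 = 723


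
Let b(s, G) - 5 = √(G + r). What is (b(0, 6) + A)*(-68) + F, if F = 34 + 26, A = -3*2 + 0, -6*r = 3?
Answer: 128 - 34*√22 ≈ -31.474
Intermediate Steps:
r = -½ (r = -⅙*3 = -½ ≈ -0.50000)
b(s, G) = 5 + √(-½ + G) (b(s, G) = 5 + √(G - ½) = 5 + √(-½ + G))
A = -6 (A = -6 + 0 = -6)
F = 60
(b(0, 6) + A)*(-68) + F = ((5 + √(-2 + 4*6)/2) - 6)*(-68) + 60 = ((5 + √(-2 + 24)/2) - 6)*(-68) + 60 = ((5 + √22/2) - 6)*(-68) + 60 = (-1 + √22/2)*(-68) + 60 = (68 - 34*√22) + 60 = 128 - 34*√22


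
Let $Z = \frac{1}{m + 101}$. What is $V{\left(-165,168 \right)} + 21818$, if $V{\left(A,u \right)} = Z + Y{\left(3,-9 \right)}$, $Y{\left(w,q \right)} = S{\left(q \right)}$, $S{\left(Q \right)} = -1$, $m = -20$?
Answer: $\frac{1767178}{81} \approx 21817.0$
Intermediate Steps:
$Y{\left(w,q \right)} = -1$
$Z = \frac{1}{81}$ ($Z = \frac{1}{-20 + 101} = \frac{1}{81} \approx 0.012346$)
$V{\left(A,u \right)} = - \frac{80}{81}$ ($V{\left(A,u \right)} = \frac{1}{81} - 1 = - \frac{80}{81}$)
$V{\left(-165,168 \right)} + 21818 = - \frac{80}{81} + 21818 = \frac{1767178}{81}$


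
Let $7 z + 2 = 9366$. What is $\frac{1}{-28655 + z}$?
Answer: $- \frac{7}{191221} \approx -3.6607 \cdot 10^{-5}$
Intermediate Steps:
$z = \frac{9364}{7}$ ($z = - \frac{2}{7} + \frac{1}{7} \cdot 9366 = - \frac{2}{7} + 1338 = \frac{9364}{7} \approx 1337.7$)
$\frac{1}{-28655 + z} = \frac{1}{-28655 + \frac{9364}{7}} = \frac{1}{- \frac{191221}{7}} = - \frac{7}{191221}$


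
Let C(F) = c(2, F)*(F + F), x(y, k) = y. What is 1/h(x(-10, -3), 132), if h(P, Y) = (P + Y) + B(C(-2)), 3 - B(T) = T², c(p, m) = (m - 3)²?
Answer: -1/9875 ≈ -0.00010127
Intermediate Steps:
c(p, m) = (-3 + m)²
C(F) = 2*F*(-3 + F)² (C(F) = (-3 + F)²*(F + F) = (-3 + F)²*(2*F) = 2*F*(-3 + F)²)
B(T) = 3 - T²
h(P, Y) = -9997 + P + Y (h(P, Y) = (P + Y) + (3 - (2*(-2)*(-3 - 2)²)²) = (P + Y) + (3 - (2*(-2)*(-5)²)²) = (P + Y) + (3 - (2*(-2)*25)²) = (P + Y) + (3 - 1*(-100)²) = (P + Y) + (3 - 1*10000) = (P + Y) + (3 - 10000) = (P + Y) - 9997 = -9997 + P + Y)
1/h(x(-10, -3), 132) = 1/(-9997 - 10 + 132) = 1/(-9875) = -1/9875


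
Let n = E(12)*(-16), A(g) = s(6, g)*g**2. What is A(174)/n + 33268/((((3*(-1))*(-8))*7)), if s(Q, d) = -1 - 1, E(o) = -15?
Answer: -5699/105 ≈ -54.276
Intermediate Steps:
s(Q, d) = -2
A(g) = -2*g**2
n = 240 (n = -15*(-16) = 240)
A(174)/n + 33268/((((3*(-1))*(-8))*7)) = -2*174**2/240 + 33268/((((3*(-1))*(-8))*7)) = -2*30276*(1/240) + 33268/((-3*(-8)*7)) = -60552*1/240 + 33268/((24*7)) = -2523/10 + 33268/168 = -2523/10 + 33268*(1/168) = -2523/10 + 8317/42 = -5699/105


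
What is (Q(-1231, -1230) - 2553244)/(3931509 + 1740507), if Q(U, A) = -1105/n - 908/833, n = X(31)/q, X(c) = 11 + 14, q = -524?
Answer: -878150089/1968662220 ≈ -0.44606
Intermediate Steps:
X(c) = 25
n = -25/524 (n = 25/(-524) = 25*(-1/524) = -25/524 ≈ -0.047710)
Q(U, A) = 96460192/4165 (Q(U, A) = -1105/(-25/524) - 908/833 = -1105*(-524/25) - 908*1/833 = 115804/5 - 908/833 = 96460192/4165)
(Q(-1231, -1230) - 2553244)/(3931509 + 1740507) = (96460192/4165 - 2553244)/(3931509 + 1740507) = -10537801068/4165/5672016 = -10537801068/4165*1/5672016 = -878150089/1968662220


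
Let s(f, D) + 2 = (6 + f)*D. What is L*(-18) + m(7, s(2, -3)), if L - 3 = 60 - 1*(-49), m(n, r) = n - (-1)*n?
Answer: -2002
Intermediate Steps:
s(f, D) = -2 + D*(6 + f) (s(f, D) = -2 + (6 + f)*D = -2 + D*(6 + f))
m(n, r) = 2*n (m(n, r) = n + n = 2*n)
L = 112 (L = 3 + (60 - 1*(-49)) = 3 + (60 + 49) = 3 + 109 = 112)
L*(-18) + m(7, s(2, -3)) = 112*(-18) + 2*7 = -2016 + 14 = -2002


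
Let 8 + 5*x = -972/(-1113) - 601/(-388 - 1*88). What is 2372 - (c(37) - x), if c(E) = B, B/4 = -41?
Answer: 319743101/126140 ≈ 2534.8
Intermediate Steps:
B = -164 (B = 4*(-41) = -164)
c(E) = -164
x = -147939/126140 (x = -8/5 + (-972/(-1113) - 601/(-388 - 1*88))/5 = -8/5 + (-972*(-1/1113) - 601/(-388 - 88))/5 = -8/5 + (324/371 - 601/(-476))/5 = -8/5 + (324/371 - 601*(-1/476))/5 = -8/5 + (324/371 + 601/476)/5 = -8/5 + (⅕)*(53885/25228) = -8/5 + 10777/25228 = -147939/126140 ≈ -1.1728)
2372 - (c(37) - x) = 2372 - (-164 - 1*(-147939/126140)) = 2372 - (-164 + 147939/126140) = 2372 - 1*(-20539021/126140) = 2372 + 20539021/126140 = 319743101/126140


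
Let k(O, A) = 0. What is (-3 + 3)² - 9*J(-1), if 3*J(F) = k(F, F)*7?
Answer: 0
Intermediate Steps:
J(F) = 0 (J(F) = (0*7)/3 = (⅓)*0 = 0)
(-3 + 3)² - 9*J(-1) = (-3 + 3)² - 9*0 = 0² + 0 = 0 + 0 = 0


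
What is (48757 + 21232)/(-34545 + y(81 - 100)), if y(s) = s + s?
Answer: -69989/34583 ≈ -2.0238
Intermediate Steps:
y(s) = 2*s
(48757 + 21232)/(-34545 + y(81 - 100)) = (48757 + 21232)/(-34545 + 2*(81 - 100)) = 69989/(-34545 + 2*(-19)) = 69989/(-34545 - 38) = 69989/(-34583) = 69989*(-1/34583) = -69989/34583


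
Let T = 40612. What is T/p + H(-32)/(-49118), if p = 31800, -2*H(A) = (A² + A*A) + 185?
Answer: 507571229/390488100 ≈ 1.2998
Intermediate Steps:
H(A) = -185/2 - A² (H(A) = -((A² + A*A) + 185)/2 = -((A² + A²) + 185)/2 = -(2*A² + 185)/2 = -(185 + 2*A²)/2 = -185/2 - A²)
T/p + H(-32)/(-49118) = 40612/31800 + (-185/2 - 1*(-32)²)/(-49118) = 40612*(1/31800) + (-185/2 - 1*1024)*(-1/49118) = 10153/7950 + (-185/2 - 1024)*(-1/49118) = 10153/7950 - 2233/2*(-1/49118) = 10153/7950 + 2233/98236 = 507571229/390488100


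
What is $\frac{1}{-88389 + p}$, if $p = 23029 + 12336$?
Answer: $- \frac{1}{53024} \approx -1.8859 \cdot 10^{-5}$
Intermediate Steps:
$p = 35365$
$\frac{1}{-88389 + p} = \frac{1}{-88389 + 35365} = \frac{1}{-53024} = - \frac{1}{53024}$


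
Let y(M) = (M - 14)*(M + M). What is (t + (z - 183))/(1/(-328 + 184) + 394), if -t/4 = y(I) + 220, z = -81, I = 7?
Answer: -108288/56735 ≈ -1.9087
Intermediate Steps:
y(M) = 2*M*(-14 + M) (y(M) = (-14 + M)*(2*M) = 2*M*(-14 + M))
t = -488 (t = -4*(2*7*(-14 + 7) + 220) = -4*(2*7*(-7) + 220) = -4*(-98 + 220) = -4*122 = -488)
(t + (z - 183))/(1/(-328 + 184) + 394) = (-488 + (-81 - 183))/(1/(-328 + 184) + 394) = (-488 - 264)/(1/(-144) + 394) = -752/(-1/144 + 394) = -752/56735/144 = -752*144/56735 = -108288/56735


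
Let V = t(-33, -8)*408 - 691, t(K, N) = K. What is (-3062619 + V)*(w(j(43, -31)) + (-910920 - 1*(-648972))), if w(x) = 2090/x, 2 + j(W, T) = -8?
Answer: 806597841518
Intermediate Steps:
j(W, T) = -10 (j(W, T) = -2 - 8 = -10)
V = -14155 (V = -33*408 - 691 = -13464 - 691 = -14155)
(-3062619 + V)*(w(j(43, -31)) + (-910920 - 1*(-648972))) = (-3062619 - 14155)*(2090/(-10) + (-910920 - 1*(-648972))) = -3076774*(2090*(-⅒) + (-910920 + 648972)) = -3076774*(-209 - 261948) = -3076774*(-262157) = 806597841518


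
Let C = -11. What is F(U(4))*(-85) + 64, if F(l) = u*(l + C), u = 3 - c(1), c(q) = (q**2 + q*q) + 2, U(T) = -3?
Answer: -1126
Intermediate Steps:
c(q) = 2 + 2*q**2 (c(q) = (q**2 + q**2) + 2 = 2*q**2 + 2 = 2 + 2*q**2)
u = -1 (u = 3 - (2 + 2*1**2) = 3 - (2 + 2*1) = 3 - (2 + 2) = 3 - 1*4 = 3 - 4 = -1)
F(l) = 11 - l (F(l) = -(l - 11) = -(-11 + l) = 11 - l)
F(U(4))*(-85) + 64 = (11 - 1*(-3))*(-85) + 64 = (11 + 3)*(-85) + 64 = 14*(-85) + 64 = -1190 + 64 = -1126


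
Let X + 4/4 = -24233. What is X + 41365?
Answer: 17131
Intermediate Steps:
X = -24234 (X = -1 - 24233 = -24234)
X + 41365 = -24234 + 41365 = 17131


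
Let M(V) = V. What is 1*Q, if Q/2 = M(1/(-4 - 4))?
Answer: -¼ ≈ -0.25000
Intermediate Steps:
Q = -¼ (Q = 2/(-4 - 4) = 2/(-8) = 2*(-⅛) = -¼ ≈ -0.25000)
1*Q = 1*(-¼) = -¼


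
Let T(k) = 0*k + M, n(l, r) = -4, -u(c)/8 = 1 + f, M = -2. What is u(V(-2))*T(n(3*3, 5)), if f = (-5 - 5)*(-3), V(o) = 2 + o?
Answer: 496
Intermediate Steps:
f = 30 (f = -10*(-3) = 30)
u(c) = -248 (u(c) = -8*(1 + 30) = -8*31 = -248)
T(k) = -2 (T(k) = 0*k - 2 = 0 - 2 = -2)
u(V(-2))*T(n(3*3, 5)) = -248*(-2) = 496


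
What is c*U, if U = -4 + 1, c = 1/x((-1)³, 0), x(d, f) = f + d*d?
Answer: -3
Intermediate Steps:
x(d, f) = f + d²
c = 1 (c = 1/(0 + ((-1)³)²) = 1/(0 + (-1)²) = 1/(0 + 1) = 1/1 = 1)
U = -3
c*U = 1*(-3) = -3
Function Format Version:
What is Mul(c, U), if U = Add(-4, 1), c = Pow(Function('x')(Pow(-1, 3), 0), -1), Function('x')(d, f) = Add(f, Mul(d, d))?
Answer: -3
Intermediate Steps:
Function('x')(d, f) = Add(f, Pow(d, 2))
c = 1 (c = Pow(Add(0, Pow(Pow(-1, 3), 2)), -1) = Pow(Add(0, Pow(-1, 2)), -1) = Pow(Add(0, 1), -1) = Pow(1, -1) = 1)
U = -3
Mul(c, U) = Mul(1, -3) = -3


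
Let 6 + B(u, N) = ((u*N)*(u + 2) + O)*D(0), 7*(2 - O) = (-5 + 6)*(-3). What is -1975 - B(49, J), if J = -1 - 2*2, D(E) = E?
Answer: -1969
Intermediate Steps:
O = 17/7 (O = 2 - (-5 + 6)*(-3)/7 = 2 - (-3)/7 = 2 - ⅐*(-3) = 2 + 3/7 = 17/7 ≈ 2.4286)
J = -5 (J = -1 - 4 = -5)
B(u, N) = -6 (B(u, N) = -6 + ((u*N)*(u + 2) + 17/7)*0 = -6 + ((N*u)*(2 + u) + 17/7)*0 = -6 + (N*u*(2 + u) + 17/7)*0 = -6 + (17/7 + N*u*(2 + u))*0 = -6 + 0 = -6)
-1975 - B(49, J) = -1975 - 1*(-6) = -1975 + 6 = -1969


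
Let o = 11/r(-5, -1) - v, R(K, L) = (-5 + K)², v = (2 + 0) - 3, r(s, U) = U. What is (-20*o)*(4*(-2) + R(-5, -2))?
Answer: 18400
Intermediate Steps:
v = -1 (v = 2 - 3 = -1)
o = -10 (o = 11/(-1) - 1*(-1) = 11*(-1) + 1 = -11 + 1 = -10)
(-20*o)*(4*(-2) + R(-5, -2)) = (-20*(-10))*(4*(-2) + (-5 - 5)²) = 200*(-8 + (-10)²) = 200*(-8 + 100) = 200*92 = 18400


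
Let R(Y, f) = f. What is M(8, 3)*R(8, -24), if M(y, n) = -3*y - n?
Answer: 648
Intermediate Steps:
M(y, n) = -n - 3*y
M(8, 3)*R(8, -24) = (-1*3 - 3*8)*(-24) = (-3 - 24)*(-24) = -27*(-24) = 648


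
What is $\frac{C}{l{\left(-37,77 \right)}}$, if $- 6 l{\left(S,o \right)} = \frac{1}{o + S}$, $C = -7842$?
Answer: $1882080$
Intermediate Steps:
$l{\left(S,o \right)} = - \frac{1}{6 \left(S + o\right)}$ ($l{\left(S,o \right)} = - \frac{1}{6 \left(o + S\right)} = - \frac{1}{6 \left(S + o\right)}$)
$\frac{C}{l{\left(-37,77 \right)}} = - \frac{7842}{\left(-1\right) \frac{1}{6 \left(-37\right) + 6 \cdot 77}} = - \frac{7842}{\left(-1\right) \frac{1}{-222 + 462}} = - \frac{7842}{\left(-1\right) \frac{1}{240}} = - \frac{7842}{- \frac{1}{240}} = \left(-7842\right) \left(-240\right) = 1882080$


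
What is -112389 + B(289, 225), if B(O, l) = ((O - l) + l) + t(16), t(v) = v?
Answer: -112084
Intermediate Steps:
B(O, l) = 16 + O (B(O, l) = ((O - l) + l) + 16 = O + 16 = 16 + O)
-112389 + B(289, 225) = -112389 + (16 + 289) = -112389 + 305 = -112084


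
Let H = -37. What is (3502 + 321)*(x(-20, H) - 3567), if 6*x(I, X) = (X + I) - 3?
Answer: -13674871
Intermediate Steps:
x(I, X) = -1/2 + I/6 + X/6 (x(I, X) = ((X + I) - 3)/6 = ((I + X) - 3)/6 = (-3 + I + X)/6 = -1/2 + I/6 + X/6)
(3502 + 321)*(x(-20, H) - 3567) = (3502 + 321)*((-1/2 + (1/6)*(-20) + (1/6)*(-37)) - 3567) = 3823*((-1/2 - 10/3 - 37/6) - 3567) = 3823*(-10 - 3567) = 3823*(-3577) = -13674871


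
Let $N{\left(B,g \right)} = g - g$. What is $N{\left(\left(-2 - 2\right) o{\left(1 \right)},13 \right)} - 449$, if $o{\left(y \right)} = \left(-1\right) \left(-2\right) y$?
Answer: $-449$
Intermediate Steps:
$o{\left(y \right)} = 2 y$
$N{\left(B,g \right)} = 0$
$N{\left(\left(-2 - 2\right) o{\left(1 \right)},13 \right)} - 449 = 0 - 449 = -449$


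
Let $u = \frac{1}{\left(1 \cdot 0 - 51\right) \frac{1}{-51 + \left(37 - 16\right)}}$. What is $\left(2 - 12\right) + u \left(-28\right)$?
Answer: $- \frac{450}{17} \approx -26.471$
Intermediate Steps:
$u = \frac{10}{17}$ ($u = \frac{1}{\left(0 - 51\right) \frac{1}{-51 + \left(37 - 16\right)}} = \frac{1}{\left(-51\right) \frac{1}{-51 + 21}} = \frac{1}{\left(-51\right) \frac{1}{-30}} = \frac{1}{\left(-51\right) \left(- \frac{1}{30}\right)} = \frac{1}{\frac{17}{10}} = \frac{10}{17} \approx 0.58823$)
$\left(2 - 12\right) + u \left(-28\right) = \left(2 - 12\right) + \frac{10}{17} \left(-28\right) = \left(2 - 12\right) - \frac{280}{17} = -10 - \frac{280}{17} = - \frac{450}{17}$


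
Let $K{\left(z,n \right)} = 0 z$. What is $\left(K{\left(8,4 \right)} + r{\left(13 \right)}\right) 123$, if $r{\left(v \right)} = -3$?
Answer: $-369$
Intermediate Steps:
$K{\left(z,n \right)} = 0$
$\left(K{\left(8,4 \right)} + r{\left(13 \right)}\right) 123 = \left(0 - 3\right) 123 = \left(-3\right) 123 = -369$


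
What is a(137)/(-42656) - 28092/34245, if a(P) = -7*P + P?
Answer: -195023827/243459120 ≈ -0.80105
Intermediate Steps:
a(P) = -6*P
a(137)/(-42656) - 28092/34245 = -6*137/(-42656) - 28092/34245 = -822*(-1/42656) - 28092*1/34245 = 411/21328 - 9364/11415 = -195023827/243459120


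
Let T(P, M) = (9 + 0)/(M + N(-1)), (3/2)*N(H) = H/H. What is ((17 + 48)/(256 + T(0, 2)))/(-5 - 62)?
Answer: -104/27805 ≈ -0.0037403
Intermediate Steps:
N(H) = ⅔ (N(H) = 2*(H/H)/3 = (⅔)*1 = ⅔)
T(P, M) = 9/(⅔ + M) (T(P, M) = (9 + 0)/(M + ⅔) = 9/(⅔ + M))
((17 + 48)/(256 + T(0, 2)))/(-5 - 62) = ((17 + 48)/(256 + 27/(2 + 3*2)))/(-5 - 62) = (65/(256 + 27/(2 + 6)))/(-67) = (65/(256 + 27/8))*(-1/67) = (65/(2075/8))*(-1/67) = (65*(8/2075))*(-1/67) = (104/415)*(-1/67) = -104/27805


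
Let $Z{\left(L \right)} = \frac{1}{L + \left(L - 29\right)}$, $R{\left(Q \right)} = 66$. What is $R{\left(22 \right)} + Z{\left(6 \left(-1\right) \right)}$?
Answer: $\frac{2705}{41} \approx 65.976$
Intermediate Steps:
$Z{\left(L \right)} = \frac{1}{-29 + 2 L}$ ($Z{\left(L \right)} = \frac{1}{L + \left(-29 + L\right)} = \frac{1}{-29 + 2 L}$)
$R{\left(22 \right)} + Z{\left(6 \left(-1\right) \right)} = 66 + \frac{1}{-29 + 2 \cdot 6 \left(-1\right)} = 66 + \frac{1}{-29 + 2 \left(-6\right)} = 66 + \frac{1}{-29 - 12} = 66 + \frac{1}{-41} = 66 - \frac{1}{41} = \frac{2705}{41}$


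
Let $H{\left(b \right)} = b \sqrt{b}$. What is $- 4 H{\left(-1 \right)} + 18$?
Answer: $18 + 4 i \approx 18.0 + 4.0 i$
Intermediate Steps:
$H{\left(b \right)} = b^{\frac{3}{2}}$
$- 4 H{\left(-1 \right)} + 18 = - 4 \left(-1\right)^{\frac{3}{2}} + 18 = - 4 \left(- i\right) + 18 = 4 i + 18 = 18 + 4 i$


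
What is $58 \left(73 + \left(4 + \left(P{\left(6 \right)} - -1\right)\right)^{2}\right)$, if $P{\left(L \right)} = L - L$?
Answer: $5684$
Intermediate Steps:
$P{\left(L \right)} = 0$
$58 \left(73 + \left(4 + \left(P{\left(6 \right)} - -1\right)\right)^{2}\right) = 58 \left(73 + \left(4 + \left(0 - -1\right)\right)^{2}\right) = 58 \left(73 + \left(4 + \left(0 + 1\right)\right)^{2}\right) = 58 \left(73 + \left(4 + 1\right)^{2}\right) = 58 \left(73 + 5^{2}\right) = 58 \left(73 + 25\right) = 58 \cdot 98 = 5684$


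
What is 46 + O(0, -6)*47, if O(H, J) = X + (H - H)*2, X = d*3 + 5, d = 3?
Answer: 704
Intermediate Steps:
X = 14 (X = 3*3 + 5 = 9 + 5 = 14)
O(H, J) = 14 (O(H, J) = 14 + (H - H)*2 = 14 + 0*2 = 14 + 0 = 14)
46 + O(0, -6)*47 = 46 + 14*47 = 46 + 658 = 704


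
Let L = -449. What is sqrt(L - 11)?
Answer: 2*I*sqrt(115) ≈ 21.448*I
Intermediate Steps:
sqrt(L - 11) = sqrt(-449 - 11) = sqrt(-460) = 2*I*sqrt(115)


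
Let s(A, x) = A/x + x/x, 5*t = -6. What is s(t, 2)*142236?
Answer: 284472/5 ≈ 56894.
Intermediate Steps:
t = -6/5 (t = (⅕)*(-6) = -6/5 ≈ -1.2000)
s(A, x) = 1 + A/x (s(A, x) = A/x + 1 = 1 + A/x)
s(t, 2)*142236 = ((-6/5 + 2)/2)*142236 = ((½)*(⅘))*142236 = (⅖)*142236 = 284472/5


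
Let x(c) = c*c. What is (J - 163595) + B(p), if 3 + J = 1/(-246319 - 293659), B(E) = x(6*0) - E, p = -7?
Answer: -88335540999/539978 ≈ -1.6359e+5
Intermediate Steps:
x(c) = c²
B(E) = -E (B(E) = (6*0)² - E = 0² - E = 0 - E = -E)
J = -1619935/539978 (J = -3 + 1/(-246319 - 293659) = -3 + 1/(-539978) = -3 - 1/539978 = -1619935/539978 ≈ -3.0000)
(J - 163595) + B(p) = (-1619935/539978 - 163595) - 1*(-7) = -88339320845/539978 + 7 = -88335540999/539978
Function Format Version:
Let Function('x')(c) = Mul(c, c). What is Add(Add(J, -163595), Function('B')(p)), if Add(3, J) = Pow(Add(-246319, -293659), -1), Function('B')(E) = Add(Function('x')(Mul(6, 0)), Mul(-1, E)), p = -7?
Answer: Rational(-88335540999, 539978) ≈ -1.6359e+5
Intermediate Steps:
Function('x')(c) = Pow(c, 2)
Function('B')(E) = Mul(-1, E) (Function('B')(E) = Add(Pow(Mul(6, 0), 2), Mul(-1, E)) = Add(Pow(0, 2), Mul(-1, E)) = Add(0, Mul(-1, E)) = Mul(-1, E))
J = Rational(-1619935, 539978) (J = Add(-3, Pow(Add(-246319, -293659), -1)) = Add(-3, Pow(-539978, -1)) = Add(-3, Rational(-1, 539978)) = Rational(-1619935, 539978) ≈ -3.0000)
Add(Add(J, -163595), Function('B')(p)) = Add(Add(Rational(-1619935, 539978), -163595), Mul(-1, -7)) = Add(Rational(-88339320845, 539978), 7) = Rational(-88335540999, 539978)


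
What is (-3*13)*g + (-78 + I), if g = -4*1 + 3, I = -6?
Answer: -45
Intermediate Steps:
g = -1 (g = -4 + 3 = -1)
(-3*13)*g + (-78 + I) = -3*13*(-1) + (-78 - 6) = -39*(-1) - 84 = 39 - 84 = -45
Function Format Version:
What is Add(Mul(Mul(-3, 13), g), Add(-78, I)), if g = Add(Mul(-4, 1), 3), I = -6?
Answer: -45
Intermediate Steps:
g = -1 (g = Add(-4, 3) = -1)
Add(Mul(Mul(-3, 13), g), Add(-78, I)) = Add(Mul(Mul(-3, 13), -1), Add(-78, -6)) = Add(Mul(-39, -1), -84) = Add(39, -84) = -45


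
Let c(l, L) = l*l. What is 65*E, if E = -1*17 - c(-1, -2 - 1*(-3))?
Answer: -1170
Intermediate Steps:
c(l, L) = l²
E = -18 (E = -1*17 - 1*(-1)² = -17 - 1*1 = -17 - 1 = -18)
65*E = 65*(-18) = -1170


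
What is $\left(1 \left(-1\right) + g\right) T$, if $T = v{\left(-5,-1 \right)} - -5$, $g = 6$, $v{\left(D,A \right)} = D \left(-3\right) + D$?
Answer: $75$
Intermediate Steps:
$v{\left(D,A \right)} = - 2 D$ ($v{\left(D,A \right)} = - 3 D + D = - 2 D$)
$T = 15$ ($T = \left(-2\right) \left(-5\right) - -5 = 10 + 5 = 15$)
$\left(1 \left(-1\right) + g\right) T = \left(1 \left(-1\right) + 6\right) 15 = \left(-1 + 6\right) 15 = 5 \cdot 15 = 75$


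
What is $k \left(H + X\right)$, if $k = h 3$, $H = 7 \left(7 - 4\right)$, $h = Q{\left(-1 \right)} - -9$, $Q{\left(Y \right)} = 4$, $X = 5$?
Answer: $1014$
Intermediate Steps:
$h = 13$ ($h = 4 - -9 = 4 + 9 = 13$)
$H = 21$ ($H = 7 \cdot 3 = 21$)
$k = 39$ ($k = 13 \cdot 3 = 39$)
$k \left(H + X\right) = 39 \left(21 + 5\right) = 39 \cdot 26 = 1014$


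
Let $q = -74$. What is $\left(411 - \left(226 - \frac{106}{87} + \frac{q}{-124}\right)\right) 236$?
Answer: $\frac{118146674}{2697} \approx 43807.0$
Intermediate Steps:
$\left(411 - \left(226 - \frac{106}{87} + \frac{q}{-124}\right)\right) 236 = \left(411 - \left(226 - \frac{106}{87} + \frac{37}{62}\right)\right) 236 = \left(411 - \frac{1215691}{5394}\right) 236 = \frac{1001243}{5394} \cdot 236 = \frac{118146674}{2697}$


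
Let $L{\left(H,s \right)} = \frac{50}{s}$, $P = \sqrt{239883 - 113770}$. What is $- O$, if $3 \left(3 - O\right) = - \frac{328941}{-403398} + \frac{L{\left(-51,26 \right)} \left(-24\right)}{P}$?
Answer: $- \frac{122283}{44822} - \frac{200 \sqrt{126113}}{1639469} \approx -2.7715$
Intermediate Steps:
$P = \sqrt{126113} \approx 355.12$
$O = \frac{122283}{44822} + \frac{200 \sqrt{126113}}{1639469}$ ($O = 3 - \frac{- \frac{328941}{-403398} + \frac{\frac{50}{26} \left(-24\right)}{\sqrt{126113}}}{3} = 3 - \frac{\left(-328941\right) \left(- \frac{1}{403398}\right) + 50 \cdot \frac{1}{26} \left(-24\right) \frac{\sqrt{126113}}{126113}}{3} = 3 - \frac{\frac{36549}{44822} + \frac{25}{13} \left(-24\right) \frac{\sqrt{126113}}{126113}}{3} = 3 - \frac{\frac{36549}{44822} - \frac{600 \frac{\sqrt{126113}}{126113}}{13}}{3} = 3 - \frac{\frac{36549}{44822} - \frac{600 \sqrt{126113}}{1639469}}{3} = 3 - \left(\frac{12183}{44822} - \frac{200 \sqrt{126113}}{1639469}\right) = \frac{122283}{44822} + \frac{200 \sqrt{126113}}{1639469} \approx 2.7715$)
$- O = - (\frac{122283}{44822} + \frac{200 \sqrt{126113}}{1639469}) = - \frac{122283}{44822} - \frac{200 \sqrt{126113}}{1639469}$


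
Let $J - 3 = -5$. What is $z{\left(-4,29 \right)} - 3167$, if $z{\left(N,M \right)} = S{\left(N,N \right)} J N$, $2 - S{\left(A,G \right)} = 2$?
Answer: $-3167$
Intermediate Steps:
$J = -2$ ($J = 3 - 5 = -2$)
$S{\left(A,G \right)} = 0$ ($S{\left(A,G \right)} = 2 - 2 = 0$)
$z{\left(N,M \right)} = 0$ ($z{\left(N,M \right)} = 0 \left(-2\right) N = 0 N = 0$)
$z{\left(-4,29 \right)} - 3167 = 0 - 3167 = -3167$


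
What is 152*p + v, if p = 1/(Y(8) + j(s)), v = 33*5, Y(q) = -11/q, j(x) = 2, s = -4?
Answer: 2041/5 ≈ 408.20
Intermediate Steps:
v = 165
p = 8/5 (p = 1/(-11/8 + 2) = 1/(5/8) = 8/5 ≈ 1.6000)
152*p + v = 152*(8/5) + 165 = 1216/5 + 165 = 2041/5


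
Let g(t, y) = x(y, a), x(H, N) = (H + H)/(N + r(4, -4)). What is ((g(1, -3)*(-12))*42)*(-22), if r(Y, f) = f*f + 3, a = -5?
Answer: -4752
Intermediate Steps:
r(Y, f) = 3 + f**2 (r(Y, f) = f**2 + 3 = 3 + f**2)
x(H, N) = 2*H/(19 + N) (x(H, N) = (H + H)/(N + (3 + (-4)**2)) = (2*H)/(N + (3 + 16)) = (2*H)/(N + 19) = (2*H)/(19 + N) = 2*H/(19 + N))
g(t, y) = y/7 (g(t, y) = 2*y/(19 - 5) = 2*y/14 = 2*y*(1/14) = y/7)
((g(1, -3)*(-12))*42)*(-22) = ((((1/7)*(-3))*(-12))*42)*(-22) = (-3/7*(-12)*42)*(-22) = ((36/7)*42)*(-22) = 216*(-22) = -4752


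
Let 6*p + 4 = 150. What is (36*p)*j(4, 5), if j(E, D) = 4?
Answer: 3504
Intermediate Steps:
p = 73/3 (p = -⅔ + (⅙)*150 = -⅔ + 25 = 73/3 ≈ 24.333)
(36*p)*j(4, 5) = (36*(73/3))*4 = 876*4 = 3504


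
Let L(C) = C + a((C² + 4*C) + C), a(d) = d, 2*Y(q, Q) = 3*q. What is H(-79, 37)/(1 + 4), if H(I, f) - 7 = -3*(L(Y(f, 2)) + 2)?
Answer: -8191/4 ≈ -2047.8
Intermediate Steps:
Y(q, Q) = 3*q/2 (Y(q, Q) = (3*q)/2 = 3*q/2)
L(C) = C² + 6*C (L(C) = C + ((C² + 4*C) + C) = C + (C² + 5*C) = C² + 6*C)
H(I, f) = 1 - 9*f*(6 + 3*f/2)/2 (H(I, f) = 7 - 3*((3*f/2)*(6 + 3*f/2) + 2) = 7 - 3*(3*f*(6 + 3*f/2)/2 + 2) = 7 - 3*(2 + 3*f*(6 + 3*f/2)/2) = 7 + (-6 - 9*f*(6 + 3*f/2)/2) = 1 - 9*f*(6 + 3*f/2)/2)
H(-79, 37)/(1 + 4) = (1 - 27*37 - 27/4*37²)/(1 + 4) = (1 - 999 - 27/4*1369)/5 = (1 - 999 - 36963/4)/5 = (⅕)*(-40955/4) = -8191/4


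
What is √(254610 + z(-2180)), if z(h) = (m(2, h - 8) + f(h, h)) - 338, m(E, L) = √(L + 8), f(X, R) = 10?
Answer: √(254282 + 2*I*√545) ≈ 504.26 + 0.046*I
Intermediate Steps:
m(E, L) = √(8 + L)
z(h) = -328 + √h (z(h) = (√(8 + (h - 8)) + 10) - 338 = (√(8 + (-8 + h)) + 10) - 338 = (√h + 10) - 338 = (10 + √h) - 338 = -328 + √h)
√(254610 + z(-2180)) = √(254610 + (-328 + √(-2180))) = √(254610 + (-328 + 2*I*√545)) = √(254282 + 2*I*√545)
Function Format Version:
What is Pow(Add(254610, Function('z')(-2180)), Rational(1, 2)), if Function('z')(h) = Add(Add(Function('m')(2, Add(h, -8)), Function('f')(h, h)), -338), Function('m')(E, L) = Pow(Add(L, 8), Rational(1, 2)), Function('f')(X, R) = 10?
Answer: Pow(Add(254282, Mul(2, I, Pow(545, Rational(1, 2)))), Rational(1, 2)) ≈ Add(504.26, Mul(0.046, I))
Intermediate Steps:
Function('m')(E, L) = Pow(Add(8, L), Rational(1, 2))
Function('z')(h) = Add(-328, Pow(h, Rational(1, 2))) (Function('z')(h) = Add(Add(Pow(Add(8, Add(h, -8)), Rational(1, 2)), 10), -338) = Add(Add(Pow(Add(8, Add(-8, h)), Rational(1, 2)), 10), -338) = Add(Add(Pow(h, Rational(1, 2)), 10), -338) = Add(Add(10, Pow(h, Rational(1, 2))), -338) = Add(-328, Pow(h, Rational(1, 2))))
Pow(Add(254610, Function('z')(-2180)), Rational(1, 2)) = Pow(Add(254610, Add(-328, Pow(-2180, Rational(1, 2)))), Rational(1, 2)) = Pow(Add(254610, Add(-328, Mul(2, I, Pow(545, Rational(1, 2))))), Rational(1, 2)) = Pow(Add(254282, Mul(2, I, Pow(545, Rational(1, 2)))), Rational(1, 2))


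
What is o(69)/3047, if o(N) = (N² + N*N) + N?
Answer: 9591/3047 ≈ 3.1477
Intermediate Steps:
o(N) = N + 2*N² (o(N) = (N² + N²) + N = 2*N² + N = N + 2*N²)
o(69)/3047 = (69*(1 + 2*69))/3047 = (69*(1 + 138))*(1/3047) = (69*139)*(1/3047) = 9591*(1/3047) = 9591/3047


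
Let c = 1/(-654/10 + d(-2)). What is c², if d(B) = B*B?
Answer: 25/94249 ≈ 0.00026525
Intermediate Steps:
d(B) = B²
c = -5/307 (c = 1/(-654/10 + (-2)²) = 1/(-654*⅒ + 4) = 1/(-327/5 + 4) = 1/(-307/5) = -5/307 ≈ -0.016287)
c² = (-5/307)² = 25/94249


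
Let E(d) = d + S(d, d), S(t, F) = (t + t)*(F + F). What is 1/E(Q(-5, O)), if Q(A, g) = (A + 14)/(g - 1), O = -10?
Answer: 121/225 ≈ 0.53778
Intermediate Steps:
Q(A, g) = (14 + A)/(-1 + g)
S(t, F) = 4*F*t (S(t, F) = (2*t)*(2*F) = 4*F*t)
E(d) = d + 4*d**2 (E(d) = d + 4*d*d = d + 4*d**2)
1/E(Q(-5, O)) = 1/(((14 - 5)/(-1 - 10))*(1 + 4*((14 - 5)/(-1 - 10)))) = 1/((9/(-11))*(1 + 4*(9/(-11)))) = 1/((-1/11*9)*(1 + 4*(-1/11*9))) = 1/(-9*(1 + 4*(-9/11))/11) = 1/(-9*(1 - 36/11)/11) = 1/(-9/11*(-25/11)) = 1/(225/121) = 121/225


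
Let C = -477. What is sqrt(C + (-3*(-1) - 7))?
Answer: I*sqrt(481) ≈ 21.932*I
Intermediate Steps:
sqrt(C + (-3*(-1) - 7)) = sqrt(-477 + (-3*(-1) - 7)) = sqrt(-477 + (3 - 7)) = sqrt(-477 - 4) = sqrt(-481) = I*sqrt(481)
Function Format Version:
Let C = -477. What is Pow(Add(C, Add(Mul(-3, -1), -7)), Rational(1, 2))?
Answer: Mul(I, Pow(481, Rational(1, 2))) ≈ Mul(21.932, I)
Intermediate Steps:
Pow(Add(C, Add(Mul(-3, -1), -7)), Rational(1, 2)) = Pow(Add(-477, Add(Mul(-3, -1), -7)), Rational(1, 2)) = Pow(Add(-477, Add(3, -7)), Rational(1, 2)) = Pow(Add(-477, -4), Rational(1, 2)) = Pow(-481, Rational(1, 2)) = Mul(I, Pow(481, Rational(1, 2)))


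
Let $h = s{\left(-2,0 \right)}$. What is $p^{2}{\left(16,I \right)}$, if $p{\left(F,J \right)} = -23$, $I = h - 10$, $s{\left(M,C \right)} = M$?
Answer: $529$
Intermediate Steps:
$h = -2$
$I = -12$ ($I = -2 - 10 = -12$)
$p^{2}{\left(16,I \right)} = \left(-23\right)^{2} = 529$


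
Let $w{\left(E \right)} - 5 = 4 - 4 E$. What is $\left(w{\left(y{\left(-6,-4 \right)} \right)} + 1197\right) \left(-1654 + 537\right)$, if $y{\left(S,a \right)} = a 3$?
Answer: $-1400718$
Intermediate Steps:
$y{\left(S,a \right)} = 3 a$
$w{\left(E \right)} = 9 - 4 E$ ($w{\left(E \right)} = 5 - \left(-4 + 4 E\right) = 9 - 4 E$)
$\left(w{\left(y{\left(-6,-4 \right)} \right)} + 1197\right) \left(-1654 + 537\right) = \left(\left(9 - 4 \cdot 3 \left(-4\right)\right) + 1197\right) \left(-1654 + 537\right) = \left(\left(9 - -48\right) + 1197\right) \left(-1117\right) = \left(\left(9 + 48\right) + 1197\right) \left(-1117\right) = \left(57 + 1197\right) \left(-1117\right) = 1254 \left(-1117\right) = -1400718$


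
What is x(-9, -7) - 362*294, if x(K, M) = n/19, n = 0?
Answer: -106428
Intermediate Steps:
x(K, M) = 0 (x(K, M) = 0/19 = 0*(1/19) = 0)
x(-9, -7) - 362*294 = 0 - 362*294 = 0 - 106428 = -106428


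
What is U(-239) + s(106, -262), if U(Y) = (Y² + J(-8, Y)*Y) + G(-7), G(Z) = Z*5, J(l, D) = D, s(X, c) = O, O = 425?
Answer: 114632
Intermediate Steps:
s(X, c) = 425
G(Z) = 5*Z
U(Y) = -35 + 2*Y² (U(Y) = (Y² + Y*Y) + 5*(-7) = (Y² + Y²) - 35 = 2*Y² - 35 = -35 + 2*Y²)
U(-239) + s(106, -262) = (-35 + 2*(-239)²) + 425 = (-35 + 2*57121) + 425 = (-35 + 114242) + 425 = 114207 + 425 = 114632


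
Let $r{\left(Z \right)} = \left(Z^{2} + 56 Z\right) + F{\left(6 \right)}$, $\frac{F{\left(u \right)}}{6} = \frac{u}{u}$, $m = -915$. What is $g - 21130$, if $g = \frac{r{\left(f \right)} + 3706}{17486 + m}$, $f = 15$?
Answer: $- \frac{350140453}{16571} \approx -21130.0$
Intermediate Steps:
$F{\left(u \right)} = 6$ ($F{\left(u \right)} = 6 \frac{u}{u} = 6 \cdot 1 = 6$)
$r{\left(Z \right)} = 6 + Z^{2} + 56 Z$ ($r{\left(Z \right)} = \left(Z^{2} + 56 Z\right) + 6 = 6 + Z^{2} + 56 Z$)
$g = \frac{4777}{16571}$ ($g = \frac{\left(6 + 15^{2} + 56 \cdot 15\right) + 3706}{17486 - 915} = \frac{\left(6 + 225 + 840\right) + 3706}{16571} = \left(1071 + 3706\right) \frac{1}{16571} = 4777 \cdot \frac{1}{16571} = \frac{4777}{16571} \approx 0.28827$)
$g - 21130 = \frac{4777}{16571} - 21130 = - \frac{350140453}{16571}$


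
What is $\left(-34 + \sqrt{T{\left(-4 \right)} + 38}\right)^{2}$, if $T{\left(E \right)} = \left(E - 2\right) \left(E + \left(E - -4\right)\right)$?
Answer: $\left(34 - \sqrt{62}\right)^{2} \approx 682.57$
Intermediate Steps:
$T{\left(E \right)} = \left(-2 + E\right) \left(4 + 2 E\right)$ ($T{\left(E \right)} = \left(-2 + E\right) \left(E + \left(E + 4\right)\right) = \left(-2 + E\right) \left(E + \left(4 + E\right)\right) = \left(-2 + E\right) \left(4 + 2 E\right)$)
$\left(-34 + \sqrt{T{\left(-4 \right)} + 38}\right)^{2} = \left(-34 + \sqrt{\left(-8 + 2 \left(-4\right)^{2}\right) + 38}\right)^{2} = \left(-34 + \sqrt{\left(-8 + 2 \cdot 16\right) + 38}\right)^{2} = \left(-34 + \sqrt{\left(-8 + 32\right) + 38}\right)^{2} = \left(-34 + \sqrt{24 + 38}\right)^{2} = \left(-34 + \sqrt{62}\right)^{2}$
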